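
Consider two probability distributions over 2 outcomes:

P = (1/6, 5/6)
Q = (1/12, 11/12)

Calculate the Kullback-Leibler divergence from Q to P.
D(P||Q) = Σ P(i) log₂(P(i)/Q(i))
  i=0: (1/6) × log₂((1/6)/(1/12)) = (1/6) × log₂(2) = 0.1667
  i=1: (5/6) × log₂((5/6)/(11/12)) = (5/6) × log₂(10/11) = -0.1146
D(P||Q) = 0.1667 - 0.1146
  = 0.0521 bits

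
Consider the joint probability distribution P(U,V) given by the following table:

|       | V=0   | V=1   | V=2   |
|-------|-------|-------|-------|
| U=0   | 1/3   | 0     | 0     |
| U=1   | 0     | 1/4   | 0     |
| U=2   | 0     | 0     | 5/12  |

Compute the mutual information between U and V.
Marginal P(U) (row sums):
  P(U=0) = 1/3 + 0 + 0 = 1/3
  P(U=1) = 0 + 1/4 + 0 = 1/4
  P(U=2) = 0 + 0 + 5/12 = 5/12
Marginal P(V) (column sums):
  P(V=0) = 1/3 + 0 + 0 = 1/3
  P(V=1) = 0 + 1/4 + 0 = 1/4
  P(V=2) = 0 + 0 + 5/12 = 5/12

H(U) = -[(1/3)·log₂(1/3) + (1/4)·log₂(1/4) + (5/12)·log₂(5/12)]
  = 0.5283 + 0.5000 + 0.5263
  = 1.5546 bits
H(V) = -[(1/3)·log₂(1/3) + (1/4)·log₂(1/4) + (5/12)·log₂(5/12)]
  = 0.5283 + 0.5000 + 0.5263
  = 1.5546 bits
H(U,V) = -[(1/3)·log₂(1/3) + (1/4)·log₂(1/4) + (5/12)·log₂(5/12)]
  = 0.5283 + 0.5000 + 0.5263
  = 1.5546 bits

I(U;V) = H(U) + H(V) - H(U,V)
  = 1.5546 + 1.5546 - 1.5546
  = 1.5546 bits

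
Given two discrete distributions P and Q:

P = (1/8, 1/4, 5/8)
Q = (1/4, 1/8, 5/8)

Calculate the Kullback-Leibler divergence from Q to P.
D(P||Q) = Σ P(i) log₂(P(i)/Q(i))
  i=0: (1/8) × log₂((1/8)/(1/4)) = (1/8) × log₂(1/2) = -0.1250
  i=1: (1/4) × log₂((1/4)/(1/8)) = (1/4) × log₂(2) = 0.2500
  i=2: (5/8) × log₂((5/8)/(5/8)) = (5/8) × log₂(1) = 0.0000
D(P||Q) = -0.1250 + 0.2500 + 0.0000
  = 0.1250 bits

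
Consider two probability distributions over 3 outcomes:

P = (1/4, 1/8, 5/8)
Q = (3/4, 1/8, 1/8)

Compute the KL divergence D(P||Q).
D(P||Q) = Σ P(i) log₂(P(i)/Q(i))
  i=0: (1/4) × log₂((1/4)/(3/4)) = (1/4) × log₂(1/3) = -0.3962
  i=1: (1/8) × log₂((1/8)/(1/8)) = (1/8) × log₂(1) = 0.0000
  i=2: (5/8) × log₂((5/8)/(1/8)) = (5/8) × log₂(5) = 1.4512
D(P||Q) = -0.3962 + 0.0000 + 1.4512
  = 1.0550 bits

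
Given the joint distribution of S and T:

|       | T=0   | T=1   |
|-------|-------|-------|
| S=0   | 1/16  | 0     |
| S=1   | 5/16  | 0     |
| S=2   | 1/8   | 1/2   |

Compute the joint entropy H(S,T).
H(S,T) = -Σ P(S,T) log₂ P(S,T), summed over the non-zero cells:
H(S,T) = -[(1/16)·log₂(1/16) + (5/16)·log₂(5/16) + (1/8)·log₂(1/8) + (1/2)·log₂(1/2)]
  = 0.2500 + 0.5244 + 0.3750 + 0.5000
  = 1.6494 bits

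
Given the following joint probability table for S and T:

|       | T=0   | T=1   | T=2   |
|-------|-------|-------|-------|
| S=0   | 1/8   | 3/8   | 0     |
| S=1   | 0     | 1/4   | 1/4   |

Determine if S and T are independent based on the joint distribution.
Marginal P(S) (row sums):
  P(S=0) = 1/8 + 3/8 + 0 = 1/2
  P(S=1) = 0 + 1/4 + 1/4 = 1/2
Marginal P(T) (column sums):
  P(T=0) = 1/8 + 0 = 1/8
  P(T=1) = 3/8 + 1/4 = 5/8
  P(T=2) = 0 + 1/4 = 1/4

S and T are independent iff P(S=i,T=j) = P(S=i)·P(T=j) for every cell.
  P(S=0)·P(T=0) = 1/2 × 1/8 = 1/16, but P(S=0,T=0) = 1/8 ✗

No, S and T are not independent. Quantitatively, I(S;T) > 0:

H(S) = -[(1/2)·log₂(1/2) + (1/2)·log₂(1/2)]
  = 0.5000 + 0.5000
  = 1.0000 bits
H(T) = -[(1/8)·log₂(1/8) + (5/8)·log₂(5/8) + (1/4)·log₂(1/4)]
  = 0.3750 + 0.4238 + 0.5000
  = 1.2988 bits
H(S,T) = -[(1/8)·log₂(1/8) + (3/8)·log₂(3/8) + (1/4)·log₂(1/4) + (1/4)·log₂(1/4)]
  = 0.3750 + 0.5306 + 0.5000 + 0.5000
  = 1.9056 bits
I(S;T) = H(S) + H(T) - H(S,T) = 1.0000 + 1.2988 - 1.9056 = 0.3932 bits > 0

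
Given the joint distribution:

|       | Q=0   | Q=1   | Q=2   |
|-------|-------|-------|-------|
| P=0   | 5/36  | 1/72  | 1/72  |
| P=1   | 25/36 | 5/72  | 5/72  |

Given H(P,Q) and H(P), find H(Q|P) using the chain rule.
From the chain rule: H(P,Q) = H(P) + H(Q|P)
Therefore: H(Q|P) = H(P,Q) - H(P)

H(P,Q) = -[(5/36)·log₂(5/36) + (1/72)·log₂(1/72) + (1/72)·log₂(1/72) + (25/36)·log₂(25/36) + (5/72)·log₂(5/72) + (5/72)·log₂(5/72)]
  = 0.3956 + 0.0857 + 0.0857 + 0.3653 + 0.2672 + 0.2672
  = 1.4667 bits
Marginal P(P) (row sums):
  P(P=0) = 5/36 + 1/72 + 1/72 = 1/6
  P(P=1) = 25/36 + 5/72 + 5/72 = 5/6
H(P) = -[(1/6)·log₂(1/6) + (5/6)·log₂(5/6)]
  = 0.4308 + 0.2192
  = 0.6500 bits

H(Q|P) = 1.4667 - 0.6500 = 0.8167 bits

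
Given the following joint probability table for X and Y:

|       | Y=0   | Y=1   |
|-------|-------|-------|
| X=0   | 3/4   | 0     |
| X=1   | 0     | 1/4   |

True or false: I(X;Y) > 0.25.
Marginal P(X) (row sums):
  P(X=0) = 3/4 + 0 = 3/4
  P(X=1) = 0 + 1/4 = 1/4
Marginal P(Y) (column sums):
  P(Y=0) = 3/4 + 0 = 3/4
  P(Y=1) = 0 + 1/4 = 1/4

H(X) = -[(3/4)·log₂(3/4) + (1/4)·log₂(1/4)]
  = 0.3113 + 0.5000
  = 0.8113 bits
H(Y) = -[(3/4)·log₂(3/4) + (1/4)·log₂(1/4)]
  = 0.3113 + 0.5000
  = 0.8113 bits
H(X,Y) = -[(3/4)·log₂(3/4) + (1/4)·log₂(1/4)]
  = 0.3113 + 0.5000
  = 0.8113 bits

I(X;Y) = H(X) + H(Y) - H(X,Y)
  = 0.8113 + 0.8113 - 0.8113
  = 0.8113 bits

True. I(X;Y) = 0.8113 bits, which is > 0.25 bits.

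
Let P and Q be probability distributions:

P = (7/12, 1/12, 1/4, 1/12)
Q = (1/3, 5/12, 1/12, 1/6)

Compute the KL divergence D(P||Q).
D(P||Q) = Σ P(i) log₂(P(i)/Q(i))
  i=0: (7/12) × log₂((7/12)/(1/3)) = (7/12) × log₂(7/4) = 0.4710
  i=1: (1/12) × log₂((1/12)/(5/12)) = (1/12) × log₂(1/5) = -0.1935
  i=2: (1/4) × log₂((1/4)/(1/12)) = (1/4) × log₂(3) = 0.3962
  i=3: (1/12) × log₂((1/12)/(1/6)) = (1/12) × log₂(1/2) = -0.0833
D(P||Q) = 0.4710 - 0.1935 + 0.3962 - 0.0833
  = 0.5904 bits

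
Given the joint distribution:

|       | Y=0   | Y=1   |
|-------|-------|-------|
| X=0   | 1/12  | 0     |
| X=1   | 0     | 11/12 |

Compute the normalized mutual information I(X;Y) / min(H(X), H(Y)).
Marginal P(X) (row sums):
  P(X=0) = 1/12 + 0 = 1/12
  P(X=1) = 0 + 11/12 = 11/12
Marginal P(Y) (column sums):
  P(Y=0) = 1/12 + 0 = 1/12
  P(Y=1) = 0 + 11/12 = 11/12

H(X) = -[(1/12)·log₂(1/12) + (11/12)·log₂(11/12)]
  = 0.2987 + 0.1151
  = 0.4138 bits
H(Y) = -[(1/12)·log₂(1/12) + (11/12)·log₂(11/12)]
  = 0.2987 + 0.1151
  = 0.4138 bits
H(X,Y) = -[(1/12)·log₂(1/12) + (11/12)·log₂(11/12)]
  = 0.2987 + 0.1151
  = 0.4138 bits

I(X;Y) = H(X) + H(Y) - H(X,Y)
  = 0.4138 + 0.4138 - 0.4138
  = 0.4138 bits

min(H(X), H(Y)) = min(0.4138, 0.4138) = 0.4138 bits
Normalized MI = 0.4138 / 0.4138 = 1.0000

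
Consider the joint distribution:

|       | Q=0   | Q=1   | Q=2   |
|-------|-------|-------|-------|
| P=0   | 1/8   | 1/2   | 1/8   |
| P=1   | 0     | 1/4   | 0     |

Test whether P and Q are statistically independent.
Marginal P(P) (row sums):
  P(P=0) = 1/8 + 1/2 + 1/8 = 3/4
  P(P=1) = 0 + 1/4 + 0 = 1/4
Marginal P(Q) (column sums):
  P(Q=0) = 1/8 + 0 = 1/8
  P(Q=1) = 1/2 + 1/4 = 3/4
  P(Q=2) = 1/8 + 0 = 1/8

P and Q are independent iff P(P=i,Q=j) = P(P=i)·P(Q=j) for every cell.
  P(P=0)·P(Q=0) = 3/4 × 1/8 = 3/32, but P(P=0,Q=0) = 1/8 ✗

No, P and Q are not independent. Quantitatively, I(P;Q) > 0:

H(P) = -[(3/4)·log₂(3/4) + (1/4)·log₂(1/4)]
  = 0.3113 + 0.5000
  = 0.8113 bits
H(Q) = -[(1/8)·log₂(1/8) + (3/4)·log₂(3/4) + (1/8)·log₂(1/8)]
  = 0.3750 + 0.3113 + 0.3750
  = 1.0613 bits
H(P,Q) = -[(1/8)·log₂(1/8) + (1/2)·log₂(1/2) + (1/8)·log₂(1/8) + (1/4)·log₂(1/4)]
  = 0.3750 + 0.5000 + 0.3750 + 0.5000
  = 1.7500 bits
I(P;Q) = H(P) + H(Q) - H(P,Q) = 0.8113 + 1.0613 - 1.7500 = 0.1226 bits > 0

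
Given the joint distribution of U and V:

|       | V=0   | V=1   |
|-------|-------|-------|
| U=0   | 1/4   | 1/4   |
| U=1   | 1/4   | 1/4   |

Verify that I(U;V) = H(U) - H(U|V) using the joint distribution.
Left side, from I(U;V) = H(U) + H(V) - H(U,V):
Marginal P(U) (row sums):
  P(U=0) = 1/4 + 1/4 = 1/2
  P(U=1) = 1/4 + 1/4 = 1/2
Marginal P(V) (column sums):
  P(V=0) = 1/4 + 1/4 = 1/2
  P(V=1) = 1/4 + 1/4 = 1/2

H(U) = -[(1/2)·log₂(1/2) + (1/2)·log₂(1/2)]
  = 0.5000 + 0.5000
  = 1.0000 bits
H(V) = -[(1/2)·log₂(1/2) + (1/2)·log₂(1/2)]
  = 0.5000 + 0.5000
  = 1.0000 bits
H(U,V) = -[(1/4)·log₂(1/4) + (1/4)·log₂(1/4) + (1/4)·log₂(1/4) + (1/4)·log₂(1/4)]
  = 0.5000 + 0.5000 + 0.5000 + 0.5000
  = 2.0000 bits

I(U;V) = H(U) + H(V) - H(U,V)
  = 1.0000 + 1.0000 - 2.0000
  = 0.0000 bits

Right side, with H(U|V) computed directly from the conditional probabilities:
H(U|V) = -Σ P(U,V)·log₂ P(U|V), where P(U|V) = P(U,V) / P(V)
  (U=0,V=0): P(U|V) = (1/4)/(1/2) = 1/2;  -(1/4)·log₂(1/2) = 0.2500
  (U=0,V=1): P(U|V) = (1/4)/(1/2) = 1/2;  -(1/4)·log₂(1/2) = 0.2500
  (U=1,V=0): P(U|V) = (1/4)/(1/2) = 1/2;  -(1/4)·log₂(1/2) = 0.2500
  (U=1,V=1): P(U|V) = (1/4)/(1/2) = 1/2;  -(1/4)·log₂(1/2) = 0.2500
H(U|V) = 0.2500 + 0.2500 + 0.2500 + 0.2500
  = 1.0000 bits
H(U) - H(U|V) = 1.0000 - 1.0000 = 0.0000 bits

Both sides equal 0.0000 bits, so I(U;V) = H(U) - H(U|V) ✓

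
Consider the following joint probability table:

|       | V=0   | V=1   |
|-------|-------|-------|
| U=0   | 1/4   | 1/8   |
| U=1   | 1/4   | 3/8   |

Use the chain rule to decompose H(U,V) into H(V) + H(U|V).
By the chain rule: H(U,V) = H(V) + H(U|V)

Marginal P(V) (column sums):
  P(V=0) = 1/4 + 1/4 = 1/2
  P(V=1) = 1/8 + 3/8 = 1/2
H(V) = -[(1/2)·log₂(1/2) + (1/2)·log₂(1/2)]
  = 0.5000 + 0.5000
  = 1.0000 bits
H(U|V) = -Σ P(U,V)·log₂ P(U|V), where P(U|V) = P(U,V) / P(V)
  (U=0,V=0): P(U|V) = (1/4)/(1/2) = 1/2;  -(1/4)·log₂(1/2) = 0.2500
  (U=0,V=1): P(U|V) = (1/8)/(1/2) = 1/4;  -(1/8)·log₂(1/4) = 0.2500
  (U=1,V=0): P(U|V) = (1/4)/(1/2) = 1/2;  -(1/4)·log₂(1/2) = 0.2500
  (U=1,V=1): P(U|V) = (3/8)/(1/2) = 3/4;  -(3/8)·log₂(3/4) = 0.1556
H(U|V) = 0.2500 + 0.2500 + 0.2500 + 0.1556
  = 0.9056 bits

H(U,V) = H(V) + H(U|V) = 1.0000 + 0.9056 = 1.9056 bits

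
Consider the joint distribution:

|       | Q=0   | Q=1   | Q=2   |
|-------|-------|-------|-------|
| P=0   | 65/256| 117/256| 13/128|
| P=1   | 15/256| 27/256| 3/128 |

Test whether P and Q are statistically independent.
Marginal P(P) (row sums):
  P(P=0) = 65/256 + 117/256 + 13/128 = 13/16
  P(P=1) = 15/256 + 27/256 + 3/128 = 3/16
Marginal P(Q) (column sums):
  P(Q=0) = 65/256 + 15/256 = 5/16
  P(Q=1) = 117/256 + 27/256 = 9/16
  P(Q=2) = 13/128 + 3/128 = 1/8

P and Q are independent iff P(P=i,Q=j) = P(P=i)·P(Q=j) for every cell.
  P(P=0)·P(Q=0) = 13/16 × 5/16 = 65/256 = P(P=0,Q=0) ✓
  P(P=0)·P(Q=1) = 13/16 × 9/16 = 117/256 = P(P=0,Q=1) ✓
  P(P=0)·P(Q=2) = 13/16 × 1/8 = 13/128 = P(P=0,Q=2) ✓
  P(P=1)·P(Q=0) = 3/16 × 5/16 = 15/256 = P(P=1,Q=0) ✓
  P(P=1)·P(Q=1) = 3/16 × 9/16 = 27/256 = P(P=1,Q=1) ✓
  P(P=1)·P(Q=2) = 3/16 × 1/8 = 3/128 = P(P=1,Q=2) ✓

Yes, P and Q are independent: every cell factors, so I(P;Q) = 0 bits.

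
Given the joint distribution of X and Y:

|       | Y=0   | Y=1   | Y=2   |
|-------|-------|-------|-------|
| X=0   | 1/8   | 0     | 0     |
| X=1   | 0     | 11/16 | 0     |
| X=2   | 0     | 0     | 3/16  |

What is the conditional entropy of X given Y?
Marginal P(Y) (column sums):
  P(Y=0) = 1/8 + 0 + 0 = 1/8
  P(Y=1) = 0 + 11/16 + 0 = 11/16
  P(Y=2) = 0 + 0 + 3/16 = 3/16

H(X|Y) = -Σ P(X,Y)·log₂ P(X|Y), where P(X|Y) = P(X,Y) / P(Y)
  (cells with P(X,Y) = 0 contribute 0)
  (X=0,Y=0): P(X|Y) = (1/8)/(1/8) = 1;  -(1/8)·log₂(1) = 0.0000
  (X=1,Y=1): P(X|Y) = (11/16)/(11/16) = 1;  -(11/16)·log₂(1) = 0.0000
  (X=2,Y=2): P(X|Y) = (3/16)/(3/16) = 1;  -(3/16)·log₂(1) = 0.0000
H(X|Y) = 0.0000 + 0.0000 + 0.0000
  = 0.0000 bits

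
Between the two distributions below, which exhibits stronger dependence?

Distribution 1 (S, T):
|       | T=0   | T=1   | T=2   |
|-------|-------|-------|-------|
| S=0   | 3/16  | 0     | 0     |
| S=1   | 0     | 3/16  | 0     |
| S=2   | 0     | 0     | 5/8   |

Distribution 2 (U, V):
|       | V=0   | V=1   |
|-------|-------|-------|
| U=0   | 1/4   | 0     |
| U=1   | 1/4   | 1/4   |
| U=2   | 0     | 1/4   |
Distribution 1 (S, T):
Marginal P(S) (row sums):
  P(S=0) = 3/16 + 0 + 0 = 3/16
  P(S=1) = 0 + 3/16 + 0 = 3/16
  P(S=2) = 0 + 0 + 5/8 = 5/8
Marginal P(T) (column sums):
  P(T=0) = 3/16 + 0 + 0 = 3/16
  P(T=1) = 0 + 3/16 + 0 = 3/16
  P(T=2) = 0 + 0 + 5/8 = 5/8

H(S) = -[(3/16)·log₂(3/16) + (3/16)·log₂(3/16) + (5/8)·log₂(5/8)]
  = 0.4528 + 0.4528 + 0.4238
  = 1.3294 bits
H(T) = -[(3/16)·log₂(3/16) + (3/16)·log₂(3/16) + (5/8)·log₂(5/8)]
  = 0.4528 + 0.4528 + 0.4238
  = 1.3294 bits
H(S,T) = -[(3/16)·log₂(3/16) + (3/16)·log₂(3/16) + (5/8)·log₂(5/8)]
  = 0.4528 + 0.4528 + 0.4238
  = 1.3294 bits

I(S;T) = H(S) + H(T) - H(S,T)
  = 1.3294 + 1.3294 - 1.3294
  = 1.3294 bits

Distribution 2 (U, V):
Marginal P(U) (row sums):
  P(U=0) = 1/4 + 0 = 1/4
  P(U=1) = 1/4 + 1/4 = 1/2
  P(U=2) = 0 + 1/4 = 1/4
Marginal P(V) (column sums):
  P(V=0) = 1/4 + 1/4 + 0 = 1/2
  P(V=1) = 0 + 1/4 + 1/4 = 1/2

H(U) = -[(1/4)·log₂(1/4) + (1/2)·log₂(1/2) + (1/4)·log₂(1/4)]
  = 0.5000 + 0.5000 + 0.5000
  = 1.5000 bits
H(V) = -[(1/2)·log₂(1/2) + (1/2)·log₂(1/2)]
  = 0.5000 + 0.5000
  = 1.0000 bits
H(U,V) = -[(1/4)·log₂(1/4) + (1/4)·log₂(1/4) + (1/4)·log₂(1/4) + (1/4)·log₂(1/4)]
  = 0.5000 + 0.5000 + 0.5000 + 0.5000
  = 2.0000 bits

I(U;V) = H(U) + H(V) - H(U,V)
  = 1.5000 + 1.0000 - 2.0000
  = 0.5000 bits

I(S;T) = 1.3294 bits > I(U;V) = 0.5000 bits, so (S, T) has the higher mutual information (stronger dependence).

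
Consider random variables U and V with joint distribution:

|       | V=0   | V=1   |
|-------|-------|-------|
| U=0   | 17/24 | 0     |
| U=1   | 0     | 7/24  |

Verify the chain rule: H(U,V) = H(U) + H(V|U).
Left side:
H(U,V) = -[(17/24)·log₂(17/24) + (7/24)·log₂(7/24)]
  = 0.3524 + 0.5185
  = 0.8709 bits

Right side:
Marginal P(U) (row sums):
  P(U=0) = 17/24 + 0 = 17/24
  P(U=1) = 0 + 7/24 = 7/24
H(U) = -[(17/24)·log₂(17/24) + (7/24)·log₂(7/24)]
  = 0.3524 + 0.5185
  = 0.8709 bits
H(V|U) = -Σ P(U,V)·log₂ P(V|U), where P(V|U) = P(U,V) / P(U)
  (cells with P(U,V) = 0 contribute 0)
  (U=0,V=0): P(V|U) = (17/24)/(17/24) = 1;  -(17/24)·log₂(1) = 0.0000
  (U=1,V=1): P(V|U) = (7/24)/(7/24) = 1;  -(7/24)·log₂(1) = 0.0000
H(V|U) = 0.0000 + 0.0000
  = 0.0000 bits
H(U) + H(V|U) = 0.8709 + 0.0000 = 0.8709 bits

Both sides equal 0.8709 bits, so the chain rule holds ✓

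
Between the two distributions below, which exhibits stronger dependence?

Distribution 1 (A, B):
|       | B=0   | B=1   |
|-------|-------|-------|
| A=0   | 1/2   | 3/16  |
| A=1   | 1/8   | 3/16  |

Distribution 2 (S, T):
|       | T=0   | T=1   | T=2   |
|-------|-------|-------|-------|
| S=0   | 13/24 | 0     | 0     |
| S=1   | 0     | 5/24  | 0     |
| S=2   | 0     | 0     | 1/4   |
Distribution 1 (A, B):
Marginal P(A) (row sums):
  P(A=0) = 1/2 + 3/16 = 11/16
  P(A=1) = 1/8 + 3/16 = 5/16
Marginal P(B) (column sums):
  P(B=0) = 1/2 + 1/8 = 5/8
  P(B=1) = 3/16 + 3/16 = 3/8

H(A) = -[(11/16)·log₂(11/16) + (5/16)·log₂(5/16)]
  = 0.3716 + 0.5244
  = 0.8960 bits
H(B) = -[(5/8)·log₂(5/8) + (3/8)·log₂(3/8)]
  = 0.4238 + 0.5306
  = 0.9544 bits
H(A,B) = -[(1/2)·log₂(1/2) + (3/16)·log₂(3/16) + (1/8)·log₂(1/8) + (3/16)·log₂(3/16)]
  = 0.5000 + 0.4528 + 0.3750 + 0.4528
  = 1.7806 bits

I(A;B) = H(A) + H(B) - H(A,B)
  = 0.8960 + 0.9544 - 1.7806
  = 0.0698 bits

Distribution 2 (S, T):
Marginal P(S) (row sums):
  P(S=0) = 13/24 + 0 + 0 = 13/24
  P(S=1) = 0 + 5/24 + 0 = 5/24
  P(S=2) = 0 + 0 + 1/4 = 1/4
Marginal P(T) (column sums):
  P(T=0) = 13/24 + 0 + 0 = 13/24
  P(T=1) = 0 + 5/24 + 0 = 5/24
  P(T=2) = 0 + 0 + 1/4 = 1/4

H(S) = -[(13/24)·log₂(13/24) + (5/24)·log₂(5/24) + (1/4)·log₂(1/4)]
  = 0.4791 + 0.4715 + 0.5000
  = 1.4506 bits
H(T) = -[(13/24)·log₂(13/24) + (5/24)·log₂(5/24) + (1/4)·log₂(1/4)]
  = 0.4791 + 0.4715 + 0.5000
  = 1.4506 bits
H(S,T) = -[(13/24)·log₂(13/24) + (5/24)·log₂(5/24) + (1/4)·log₂(1/4)]
  = 0.4791 + 0.4715 + 0.5000
  = 1.4506 bits

I(S;T) = H(S) + H(T) - H(S,T)
  = 1.4506 + 1.4506 - 1.4506
  = 1.4506 bits

I(S;T) = 1.4506 bits > I(A;B) = 0.0698 bits, so (S, T) has the higher mutual information (stronger dependence).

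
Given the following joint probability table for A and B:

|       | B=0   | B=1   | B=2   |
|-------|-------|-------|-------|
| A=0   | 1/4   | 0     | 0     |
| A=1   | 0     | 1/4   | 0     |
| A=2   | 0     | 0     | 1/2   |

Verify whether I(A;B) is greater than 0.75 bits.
Marginal P(A) (row sums):
  P(A=0) = 1/4 + 0 + 0 = 1/4
  P(A=1) = 0 + 1/4 + 0 = 1/4
  P(A=2) = 0 + 0 + 1/2 = 1/2
Marginal P(B) (column sums):
  P(B=0) = 1/4 + 0 + 0 = 1/4
  P(B=1) = 0 + 1/4 + 0 = 1/4
  P(B=2) = 0 + 0 + 1/2 = 1/2

H(A) = -[(1/4)·log₂(1/4) + (1/4)·log₂(1/4) + (1/2)·log₂(1/2)]
  = 0.5000 + 0.5000 + 0.5000
  = 1.5000 bits
H(B) = -[(1/4)·log₂(1/4) + (1/4)·log₂(1/4) + (1/2)·log₂(1/2)]
  = 0.5000 + 0.5000 + 0.5000
  = 1.5000 bits
H(A,B) = -[(1/4)·log₂(1/4) + (1/4)·log₂(1/4) + (1/2)·log₂(1/2)]
  = 0.5000 + 0.5000 + 0.5000
  = 1.5000 bits

I(A;B) = H(A) + H(B) - H(A,B)
  = 1.5000 + 1.5000 - 1.5000
  = 1.5000 bits

Yes. I(A;B) = 1.5000 bits, which is > 0.75 bits.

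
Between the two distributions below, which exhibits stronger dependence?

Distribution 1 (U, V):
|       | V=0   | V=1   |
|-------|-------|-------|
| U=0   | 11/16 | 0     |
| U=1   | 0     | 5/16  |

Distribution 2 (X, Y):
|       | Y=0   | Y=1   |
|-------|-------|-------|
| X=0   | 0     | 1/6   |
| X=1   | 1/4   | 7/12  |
Distribution 1 (U, V):
Marginal P(U) (row sums):
  P(U=0) = 11/16 + 0 = 11/16
  P(U=1) = 0 + 5/16 = 5/16
Marginal P(V) (column sums):
  P(V=0) = 11/16 + 0 = 11/16
  P(V=1) = 0 + 5/16 = 5/16

H(U) = -[(11/16)·log₂(11/16) + (5/16)·log₂(5/16)]
  = 0.3716 + 0.5244
  = 0.8960 bits
H(V) = -[(11/16)·log₂(11/16) + (5/16)·log₂(5/16)]
  = 0.3716 + 0.5244
  = 0.8960 bits
H(U,V) = -[(11/16)·log₂(11/16) + (5/16)·log₂(5/16)]
  = 0.3716 + 0.5244
  = 0.8960 bits

I(U;V) = H(U) + H(V) - H(U,V)
  = 0.8960 + 0.8960 - 0.8960
  = 0.8960 bits

Distribution 2 (X, Y):
Marginal P(X) (row sums):
  P(X=0) = 0 + 1/6 = 1/6
  P(X=1) = 1/4 + 7/12 = 5/6
Marginal P(Y) (column sums):
  P(Y=0) = 0 + 1/4 = 1/4
  P(Y=1) = 1/6 + 7/12 = 3/4

H(X) = -[(1/6)·log₂(1/6) + (5/6)·log₂(5/6)]
  = 0.4308 + 0.2192
  = 0.6500 bits
H(Y) = -[(1/4)·log₂(1/4) + (3/4)·log₂(3/4)]
  = 0.5000 + 0.3113
  = 0.8113 bits
H(X,Y) = -[(1/6)·log₂(1/6) + (1/4)·log₂(1/4) + (7/12)·log₂(7/12)]
  = 0.4308 + 0.5000 + 0.4536
  = 1.3844 bits

I(X;Y) = H(X) + H(Y) - H(X,Y)
  = 0.6500 + 0.8113 - 1.3844
  = 0.0769 bits

I(U;V) = 0.8960 bits > I(X;Y) = 0.0769 bits, so (U, V) has the higher mutual information (stronger dependence).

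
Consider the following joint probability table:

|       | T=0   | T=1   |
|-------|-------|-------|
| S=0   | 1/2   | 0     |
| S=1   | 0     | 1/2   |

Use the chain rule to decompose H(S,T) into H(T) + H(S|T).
By the chain rule: H(S,T) = H(T) + H(S|T)

Marginal P(T) (column sums):
  P(T=0) = 1/2 + 0 = 1/2
  P(T=1) = 0 + 1/2 = 1/2
H(T) = -[(1/2)·log₂(1/2) + (1/2)·log₂(1/2)]
  = 0.5000 + 0.5000
  = 1.0000 bits
H(S|T) = -Σ P(S,T)·log₂ P(S|T), where P(S|T) = P(S,T) / P(T)
  (cells with P(S,T) = 0 contribute 0)
  (S=0,T=0): P(S|T) = (1/2)/(1/2) = 1;  -(1/2)·log₂(1) = 0.0000
  (S=1,T=1): P(S|T) = (1/2)/(1/2) = 1;  -(1/2)·log₂(1) = 0.0000
H(S|T) = 0.0000 + 0.0000
  = 0.0000 bits

H(S,T) = H(T) + H(S|T) = 1.0000 + 0.0000 = 1.0000 bits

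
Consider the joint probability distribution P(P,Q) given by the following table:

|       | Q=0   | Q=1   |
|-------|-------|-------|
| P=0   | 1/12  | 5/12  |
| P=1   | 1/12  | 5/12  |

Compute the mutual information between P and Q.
Marginal P(P) (row sums):
  P(P=0) = 1/12 + 5/12 = 1/2
  P(P=1) = 1/12 + 5/12 = 1/2
Marginal P(Q) (column sums):
  P(Q=0) = 1/12 + 1/12 = 1/6
  P(Q=1) = 5/12 + 5/12 = 5/6

H(P) = -[(1/2)·log₂(1/2) + (1/2)·log₂(1/2)]
  = 0.5000 + 0.5000
  = 1.0000 bits
H(Q) = -[(1/6)·log₂(1/6) + (5/6)·log₂(5/6)]
  = 0.4308 + 0.2192
  = 0.6500 bits
H(P,Q) = -[(1/12)·log₂(1/12) + (5/12)·log₂(5/12) + (1/12)·log₂(1/12) + (5/12)·log₂(5/12)]
  = 0.2987 + 0.5263 + 0.2987 + 0.5263
  = 1.6500 bits

I(P;Q) = H(P) + H(Q) - H(P,Q)
  = 1.0000 + 0.6500 - 1.6500
  = 0.0000 bits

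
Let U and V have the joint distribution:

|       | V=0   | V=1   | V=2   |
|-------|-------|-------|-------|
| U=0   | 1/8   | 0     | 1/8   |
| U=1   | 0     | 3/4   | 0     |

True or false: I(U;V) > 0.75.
Marginal P(U) (row sums):
  P(U=0) = 1/8 + 0 + 1/8 = 1/4
  P(U=1) = 0 + 3/4 + 0 = 3/4
Marginal P(V) (column sums):
  P(V=0) = 1/8 + 0 = 1/8
  P(V=1) = 0 + 3/4 = 3/4
  P(V=2) = 1/8 + 0 = 1/8

H(U) = -[(1/4)·log₂(1/4) + (3/4)·log₂(3/4)]
  = 0.5000 + 0.3113
  = 0.8113 bits
H(V) = -[(1/8)·log₂(1/8) + (3/4)·log₂(3/4) + (1/8)·log₂(1/8)]
  = 0.3750 + 0.3113 + 0.3750
  = 1.0613 bits
H(U,V) = -[(1/8)·log₂(1/8) + (1/8)·log₂(1/8) + (3/4)·log₂(3/4)]
  = 0.3750 + 0.3750 + 0.3113
  = 1.0613 bits

I(U;V) = H(U) + H(V) - H(U,V)
  = 0.8113 + 1.0613 - 1.0613
  = 0.8113 bits

True. I(U;V) = 0.8113 bits, which is > 0.75 bits.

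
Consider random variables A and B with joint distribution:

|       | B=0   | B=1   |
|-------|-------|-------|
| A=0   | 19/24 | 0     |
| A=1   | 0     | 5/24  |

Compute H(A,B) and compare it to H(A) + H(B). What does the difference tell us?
Marginal P(A) (row sums):
  P(A=0) = 19/24 + 0 = 19/24
  P(A=1) = 0 + 5/24 = 5/24
Marginal P(B) (column sums):
  P(B=0) = 19/24 + 0 = 19/24
  P(B=1) = 0 + 5/24 = 5/24

H(A,B) = -[(19/24)·log₂(19/24) + (5/24)·log₂(5/24)]
  = 0.2668 + 0.4715
  = 0.7383 bits
H(A) = -[(19/24)·log₂(19/24) + (5/24)·log₂(5/24)]
  = 0.2668 + 0.4715
  = 0.7383 bits
H(B) = -[(19/24)·log₂(19/24) + (5/24)·log₂(5/24)]
  = 0.2668 + 0.4715
  = 0.7383 bits

H(A) + H(B) = 0.7383 + 0.7383 = 1.4766 bits
Difference: H(A) + H(B) - H(A,B) = 1.4766 - 0.7383 = 0.7383 bits = I(A;B)

The difference is the mutual information; it is positive here, so A and B are dependent (knowing one reduces uncertainty about the other by 0.7383 bits).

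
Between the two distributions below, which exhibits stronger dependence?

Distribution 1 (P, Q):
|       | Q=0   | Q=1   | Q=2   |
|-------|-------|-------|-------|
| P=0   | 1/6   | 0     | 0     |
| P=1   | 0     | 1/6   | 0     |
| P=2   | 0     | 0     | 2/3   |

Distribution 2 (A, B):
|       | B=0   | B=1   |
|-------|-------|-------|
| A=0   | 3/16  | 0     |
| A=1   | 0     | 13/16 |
Distribution 1 (P, Q):
Marginal P(P) (row sums):
  P(P=0) = 1/6 + 0 + 0 = 1/6
  P(P=1) = 0 + 1/6 + 0 = 1/6
  P(P=2) = 0 + 0 + 2/3 = 2/3
Marginal P(Q) (column sums):
  P(Q=0) = 1/6 + 0 + 0 = 1/6
  P(Q=1) = 0 + 1/6 + 0 = 1/6
  P(Q=2) = 0 + 0 + 2/3 = 2/3

H(P) = -[(1/6)·log₂(1/6) + (1/6)·log₂(1/6) + (2/3)·log₂(2/3)]
  = 0.4308 + 0.4308 + 0.3900
  = 1.2516 bits
H(Q) = -[(1/6)·log₂(1/6) + (1/6)·log₂(1/6) + (2/3)·log₂(2/3)]
  = 0.4308 + 0.4308 + 0.3900
  = 1.2516 bits
H(P,Q) = -[(1/6)·log₂(1/6) + (1/6)·log₂(1/6) + (2/3)·log₂(2/3)]
  = 0.4308 + 0.4308 + 0.3900
  = 1.2516 bits

I(P;Q) = H(P) + H(Q) - H(P,Q)
  = 1.2516 + 1.2516 - 1.2516
  = 1.2516 bits

Distribution 2 (A, B):
Marginal P(A) (row sums):
  P(A=0) = 3/16 + 0 = 3/16
  P(A=1) = 0 + 13/16 = 13/16
Marginal P(B) (column sums):
  P(B=0) = 3/16 + 0 = 3/16
  P(B=1) = 0 + 13/16 = 13/16

H(A) = -[(3/16)·log₂(3/16) + (13/16)·log₂(13/16)]
  = 0.4528 + 0.2434
  = 0.6962 bits
H(B) = -[(3/16)·log₂(3/16) + (13/16)·log₂(13/16)]
  = 0.4528 + 0.2434
  = 0.6962 bits
H(A,B) = -[(3/16)·log₂(3/16) + (13/16)·log₂(13/16)]
  = 0.4528 + 0.2434
  = 0.6962 bits

I(A;B) = H(A) + H(B) - H(A,B)
  = 0.6962 + 0.6962 - 0.6962
  = 0.6962 bits

I(P;Q) = 1.2516 bits > I(A;B) = 0.6962 bits, so (P, Q) has the higher mutual information (stronger dependence).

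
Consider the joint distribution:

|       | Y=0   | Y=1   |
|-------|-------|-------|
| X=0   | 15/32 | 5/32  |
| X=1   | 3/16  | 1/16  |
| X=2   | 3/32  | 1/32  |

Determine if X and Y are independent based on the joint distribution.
Marginal P(X) (row sums):
  P(X=0) = 15/32 + 5/32 = 5/8
  P(X=1) = 3/16 + 1/16 = 1/4
  P(X=2) = 3/32 + 1/32 = 1/8
Marginal P(Y) (column sums):
  P(Y=0) = 15/32 + 3/16 + 3/32 = 3/4
  P(Y=1) = 5/32 + 1/16 + 1/32 = 1/4

X and Y are independent iff P(X=i,Y=j) = P(X=i)·P(Y=j) for every cell.
  P(X=0)·P(Y=0) = 5/8 × 3/4 = 15/32 = P(X=0,Y=0) ✓
  P(X=0)·P(Y=1) = 5/8 × 1/4 = 5/32 = P(X=0,Y=1) ✓
  P(X=1)·P(Y=0) = 1/4 × 3/4 = 3/16 = P(X=1,Y=0) ✓
  P(X=1)·P(Y=1) = 1/4 × 1/4 = 1/16 = P(X=1,Y=1) ✓
  P(X=2)·P(Y=0) = 1/8 × 3/4 = 3/32 = P(X=2,Y=0) ✓
  P(X=2)·P(Y=1) = 1/8 × 1/4 = 1/32 = P(X=2,Y=1) ✓

Yes, X and Y are independent: every cell factors, so I(X;Y) = 0 bits.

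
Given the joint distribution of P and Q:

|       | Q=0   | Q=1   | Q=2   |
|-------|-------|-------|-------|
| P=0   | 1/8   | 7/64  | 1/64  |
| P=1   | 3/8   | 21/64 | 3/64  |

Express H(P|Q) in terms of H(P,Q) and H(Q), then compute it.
H(P|Q) = H(P,Q) - H(Q)

Marginal P(Q) (column sums):
  P(Q=0) = 1/8 + 3/8 = 1/2
  P(Q=1) = 7/64 + 21/64 = 7/16
  P(Q=2) = 1/64 + 3/64 = 1/16

H(P,Q) = -[(1/8)·log₂(1/8) + (7/64)·log₂(7/64) + (1/64)·log₂(1/64) + (3/8)·log₂(3/8) + (21/64)·log₂(21/64) + (3/64)·log₂(3/64)]
  = 0.3750 + 0.3492 + 0.0938 + 0.5306 + 0.5275 + 0.2070
  = 2.0831 bits
H(Q) = -[(1/2)·log₂(1/2) + (7/16)·log₂(7/16) + (1/16)·log₂(1/16)]
  = 0.5000 + 0.5218 + 0.2500
  = 1.2718 bits

H(P|Q) = 2.0831 - 1.2718 = 0.8113 bits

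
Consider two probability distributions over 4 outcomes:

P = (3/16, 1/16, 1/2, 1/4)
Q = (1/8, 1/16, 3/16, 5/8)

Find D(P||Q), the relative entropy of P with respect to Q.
D(P||Q) = Σ P(i) log₂(P(i)/Q(i))
  i=0: (3/16) × log₂((3/16)/(1/8)) = (3/16) × log₂(3/2) = 0.1097
  i=1: (1/16) × log₂((1/16)/(1/16)) = (1/16) × log₂(1) = 0.0000
  i=2: (1/2) × log₂((1/2)/(3/16)) = (1/2) × log₂(8/3) = 0.7075
  i=3: (1/4) × log₂((1/4)/(5/8)) = (1/4) × log₂(2/5) = -0.3305
D(P||Q) = 0.1097 + 0.0000 + 0.7075 - 0.3305
  = 0.4867 bits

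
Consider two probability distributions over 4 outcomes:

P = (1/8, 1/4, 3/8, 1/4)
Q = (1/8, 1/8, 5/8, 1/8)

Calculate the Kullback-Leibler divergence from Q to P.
D(P||Q) = Σ P(i) log₂(P(i)/Q(i))
  i=0: (1/8) × log₂((1/8)/(1/8)) = (1/8) × log₂(1) = 0.0000
  i=1: (1/4) × log₂((1/4)/(1/8)) = (1/4) × log₂(2) = 0.2500
  i=2: (3/8) × log₂((3/8)/(5/8)) = (3/8) × log₂(3/5) = -0.2764
  i=3: (1/4) × log₂((1/4)/(1/8)) = (1/4) × log₂(2) = 0.2500
D(P||Q) = 0.0000 + 0.2500 - 0.2764 + 0.2500
  = 0.2236 bits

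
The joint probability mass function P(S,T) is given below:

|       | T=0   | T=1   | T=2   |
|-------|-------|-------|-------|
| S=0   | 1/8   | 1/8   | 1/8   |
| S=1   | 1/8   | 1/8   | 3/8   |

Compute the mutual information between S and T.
Marginal P(S) (row sums):
  P(S=0) = 1/8 + 1/8 + 1/8 = 3/8
  P(S=1) = 1/8 + 1/8 + 3/8 = 5/8
Marginal P(T) (column sums):
  P(T=0) = 1/8 + 1/8 = 1/4
  P(T=1) = 1/8 + 1/8 = 1/4
  P(T=2) = 1/8 + 3/8 = 1/2

H(S) = -[(3/8)·log₂(3/8) + (5/8)·log₂(5/8)]
  = 0.5306 + 0.4238
  = 0.9544 bits
H(T) = -[(1/4)·log₂(1/4) + (1/4)·log₂(1/4) + (1/2)·log₂(1/2)]
  = 0.5000 + 0.5000 + 0.5000
  = 1.5000 bits
H(S,T) = -[(1/8)·log₂(1/8) + (1/8)·log₂(1/8) + (1/8)·log₂(1/8) + (1/8)·log₂(1/8) + (1/8)·log₂(1/8) + (3/8)·log₂(3/8)]
  = 0.3750 + 0.3750 + 0.3750 + 0.3750 + 0.3750 + 0.5306
  = 2.4056 bits

I(S;T) = H(S) + H(T) - H(S,T)
  = 0.9544 + 1.5000 - 2.4056
  = 0.0488 bits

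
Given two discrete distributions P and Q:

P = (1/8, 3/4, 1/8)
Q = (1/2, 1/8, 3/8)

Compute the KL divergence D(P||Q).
D(P||Q) = Σ P(i) log₂(P(i)/Q(i))
  i=0: (1/8) × log₂((1/8)/(1/2)) = (1/8) × log₂(1/4) = -0.2500
  i=1: (3/4) × log₂((3/4)/(1/8)) = (3/4) × log₂(6) = 1.9387
  i=2: (1/8) × log₂((1/8)/(3/8)) = (1/8) × log₂(1/3) = -0.1981
D(P||Q) = -0.2500 + 1.9387 - 0.1981
  = 1.4906 bits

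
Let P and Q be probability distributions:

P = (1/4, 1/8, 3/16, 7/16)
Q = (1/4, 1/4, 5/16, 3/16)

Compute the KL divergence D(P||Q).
D(P||Q) = Σ P(i) log₂(P(i)/Q(i))
  i=0: (1/4) × log₂((1/4)/(1/4)) = (1/4) × log₂(1) = 0.0000
  i=1: (1/8) × log₂((1/8)/(1/4)) = (1/8) × log₂(1/2) = -0.1250
  i=2: (3/16) × log₂((3/16)/(5/16)) = (3/16) × log₂(3/5) = -0.1382
  i=3: (7/16) × log₂((7/16)/(3/16)) = (7/16) × log₂(7/3) = 0.5348
D(P||Q) = 0.0000 - 0.1250 - 0.1382 + 0.5348
  = 0.2716 bits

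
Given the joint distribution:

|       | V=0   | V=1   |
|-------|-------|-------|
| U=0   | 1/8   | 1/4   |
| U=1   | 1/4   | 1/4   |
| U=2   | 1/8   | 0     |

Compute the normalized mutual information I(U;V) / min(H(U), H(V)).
Marginal P(U) (row sums):
  P(U=0) = 1/8 + 1/4 = 3/8
  P(U=1) = 1/4 + 1/4 = 1/2
  P(U=2) = 1/8 + 0 = 1/8
Marginal P(V) (column sums):
  P(V=0) = 1/8 + 1/4 + 1/8 = 1/2
  P(V=1) = 1/4 + 1/4 + 0 = 1/2

H(U) = -[(3/8)·log₂(3/8) + (1/2)·log₂(1/2) + (1/8)·log₂(1/8)]
  = 0.5306 + 0.5000 + 0.3750
  = 1.4056 bits
H(V) = -[(1/2)·log₂(1/2) + (1/2)·log₂(1/2)]
  = 0.5000 + 0.5000
  = 1.0000 bits
H(U,V) = -[(1/8)·log₂(1/8) + (1/4)·log₂(1/4) + (1/4)·log₂(1/4) + (1/4)·log₂(1/4) + (1/8)·log₂(1/8)]
  = 0.3750 + 0.5000 + 0.5000 + 0.5000 + 0.3750
  = 2.2500 bits

I(U;V) = H(U) + H(V) - H(U,V)
  = 1.4056 + 1.0000 - 2.2500
  = 0.1556 bits

min(H(U), H(V)) = min(1.4056, 1.0000) = 1.0000 bits
Normalized MI = 0.1556 / 1.0000 = 0.1556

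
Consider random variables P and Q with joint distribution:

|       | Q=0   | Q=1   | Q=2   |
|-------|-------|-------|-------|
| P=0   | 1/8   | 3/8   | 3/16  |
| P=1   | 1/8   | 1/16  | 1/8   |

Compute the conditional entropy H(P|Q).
Marginal P(Q) (column sums):
  P(Q=0) = 1/8 + 1/8 = 1/4
  P(Q=1) = 3/8 + 1/16 = 7/16
  P(Q=2) = 3/16 + 1/8 = 5/16

H(P|Q) = -Σ P(P,Q)·log₂ P(P|Q), where P(P|Q) = P(P,Q) / P(Q)
  (P=0,Q=0): P(P|Q) = (1/8)/(1/4) = 1/2;  -(1/8)·log₂(1/2) = 0.1250
  (P=0,Q=1): P(P|Q) = (3/8)/(7/16) = 6/7;  -(3/8)·log₂(6/7) = 0.0834
  (P=0,Q=2): P(P|Q) = (3/16)/(5/16) = 3/5;  -(3/16)·log₂(3/5) = 0.1382
  (P=1,Q=0): P(P|Q) = (1/8)/(1/4) = 1/2;  -(1/8)·log₂(1/2) = 0.1250
  (P=1,Q=1): P(P|Q) = (1/16)/(7/16) = 1/7;  -(1/16)·log₂(1/7) = 0.1755
  (P=1,Q=2): P(P|Q) = (1/8)/(5/16) = 2/5;  -(1/8)·log₂(2/5) = 0.1652
H(P|Q) = 0.1250 + 0.0834 + 0.1382 + 0.1250 + 0.1755 + 0.1652
  = 0.8123 bits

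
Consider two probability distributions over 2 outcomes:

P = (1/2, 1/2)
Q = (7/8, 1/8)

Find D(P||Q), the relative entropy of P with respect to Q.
D(P||Q) = Σ P(i) log₂(P(i)/Q(i))
  i=0: (1/2) × log₂((1/2)/(7/8)) = (1/2) × log₂(4/7) = -0.4037
  i=1: (1/2) × log₂((1/2)/(1/8)) = (1/2) × log₂(4) = 1.0000
D(P||Q) = -0.4037 + 1.0000
  = 0.5963 bits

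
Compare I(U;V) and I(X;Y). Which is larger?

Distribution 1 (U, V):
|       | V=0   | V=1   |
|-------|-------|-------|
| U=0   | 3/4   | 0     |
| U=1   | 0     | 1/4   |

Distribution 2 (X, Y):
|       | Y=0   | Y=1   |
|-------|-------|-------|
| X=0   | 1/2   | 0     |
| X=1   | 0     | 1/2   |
Distribution 1 (U, V):
Marginal P(U) (row sums):
  P(U=0) = 3/4 + 0 = 3/4
  P(U=1) = 0 + 1/4 = 1/4
Marginal P(V) (column sums):
  P(V=0) = 3/4 + 0 = 3/4
  P(V=1) = 0 + 1/4 = 1/4

H(U) = -[(3/4)·log₂(3/4) + (1/4)·log₂(1/4)]
  = 0.3113 + 0.5000
  = 0.8113 bits
H(V) = -[(3/4)·log₂(3/4) + (1/4)·log₂(1/4)]
  = 0.3113 + 0.5000
  = 0.8113 bits
H(U,V) = -[(3/4)·log₂(3/4) + (1/4)·log₂(1/4)]
  = 0.3113 + 0.5000
  = 0.8113 bits

I(U;V) = H(U) + H(V) - H(U,V)
  = 0.8113 + 0.8113 - 0.8113
  = 0.8113 bits

Distribution 2 (X, Y):
Marginal P(X) (row sums):
  P(X=0) = 1/2 + 0 = 1/2
  P(X=1) = 0 + 1/2 = 1/2
Marginal P(Y) (column sums):
  P(Y=0) = 1/2 + 0 = 1/2
  P(Y=1) = 0 + 1/2 = 1/2

H(X) = -[(1/2)·log₂(1/2) + (1/2)·log₂(1/2)]
  = 0.5000 + 0.5000
  = 1.0000 bits
H(Y) = -[(1/2)·log₂(1/2) + (1/2)·log₂(1/2)]
  = 0.5000 + 0.5000
  = 1.0000 bits
H(X,Y) = -[(1/2)·log₂(1/2) + (1/2)·log₂(1/2)]
  = 0.5000 + 0.5000
  = 1.0000 bits

I(X;Y) = H(X) + H(Y) - H(X,Y)
  = 1.0000 + 1.0000 - 1.0000
  = 1.0000 bits

I(X;Y) = 1.0000 bits > I(U;V) = 0.8113 bits, so (X, Y) has the higher mutual information (stronger dependence).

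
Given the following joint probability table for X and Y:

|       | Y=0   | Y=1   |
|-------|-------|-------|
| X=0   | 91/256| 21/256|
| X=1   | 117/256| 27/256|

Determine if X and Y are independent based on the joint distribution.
Marginal P(X) (row sums):
  P(X=0) = 91/256 + 21/256 = 7/16
  P(X=1) = 117/256 + 27/256 = 9/16
Marginal P(Y) (column sums):
  P(Y=0) = 91/256 + 117/256 = 13/16
  P(Y=1) = 21/256 + 27/256 = 3/16

X and Y are independent iff P(X=i,Y=j) = P(X=i)·P(Y=j) for every cell.
  P(X=0)·P(Y=0) = 7/16 × 13/16 = 91/256 = P(X=0,Y=0) ✓
  P(X=0)·P(Y=1) = 7/16 × 3/16 = 21/256 = P(X=0,Y=1) ✓
  P(X=1)·P(Y=0) = 9/16 × 13/16 = 117/256 = P(X=1,Y=0) ✓
  P(X=1)·P(Y=1) = 9/16 × 3/16 = 27/256 = P(X=1,Y=1) ✓

Yes, X and Y are independent: every cell factors, so I(X;Y) = 0 bits.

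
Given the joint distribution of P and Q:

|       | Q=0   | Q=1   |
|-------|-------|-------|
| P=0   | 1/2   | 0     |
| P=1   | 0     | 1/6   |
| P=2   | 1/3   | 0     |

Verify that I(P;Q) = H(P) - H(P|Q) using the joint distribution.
Left side, from I(P;Q) = H(P) + H(Q) - H(P,Q):
Marginal P(P) (row sums):
  P(P=0) = 1/2 + 0 = 1/2
  P(P=1) = 0 + 1/6 = 1/6
  P(P=2) = 1/3 + 0 = 1/3
Marginal P(Q) (column sums):
  P(Q=0) = 1/2 + 0 + 1/3 = 5/6
  P(Q=1) = 0 + 1/6 + 0 = 1/6

H(P) = -[(1/2)·log₂(1/2) + (1/6)·log₂(1/6) + (1/3)·log₂(1/3)]
  = 0.5000 + 0.4308 + 0.5283
  = 1.4591 bits
H(Q) = -[(5/6)·log₂(5/6) + (1/6)·log₂(1/6)]
  = 0.2192 + 0.4308
  = 0.6500 bits
H(P,Q) = -[(1/2)·log₂(1/2) + (1/6)·log₂(1/6) + (1/3)·log₂(1/3)]
  = 0.5000 + 0.4308 + 0.5283
  = 1.4591 bits

I(P;Q) = H(P) + H(Q) - H(P,Q)
  = 1.4591 + 0.6500 - 1.4591
  = 0.6500 bits

Right side, with H(P|Q) computed directly from the conditional probabilities:
H(P|Q) = -Σ P(P,Q)·log₂ P(P|Q), where P(P|Q) = P(P,Q) / P(Q)
  (cells with P(P,Q) = 0 contribute 0)
  (P=0,Q=0): P(P|Q) = (1/2)/(5/6) = 3/5;  -(1/2)·log₂(3/5) = 0.3685
  (P=1,Q=1): P(P|Q) = (1/6)/(1/6) = 1;  -(1/6)·log₂(1) = 0.0000
  (P=2,Q=0): P(P|Q) = (1/3)/(5/6) = 2/5;  -(1/3)·log₂(2/5) = 0.4406
H(P|Q) = 0.3685 + 0.0000 + 0.4406
  = 0.8091 bits
H(P) - H(P|Q) = 1.4591 - 0.8091 = 0.6500 bits

Both sides equal 0.6500 bits, so I(P;Q) = H(P) - H(P|Q) ✓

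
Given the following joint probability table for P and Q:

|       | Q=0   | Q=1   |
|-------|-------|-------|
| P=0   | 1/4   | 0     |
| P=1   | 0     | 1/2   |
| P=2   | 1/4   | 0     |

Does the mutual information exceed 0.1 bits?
Marginal P(P) (row sums):
  P(P=0) = 1/4 + 0 = 1/4
  P(P=1) = 0 + 1/2 = 1/2
  P(P=2) = 1/4 + 0 = 1/4
Marginal P(Q) (column sums):
  P(Q=0) = 1/4 + 0 + 1/4 = 1/2
  P(Q=1) = 0 + 1/2 + 0 = 1/2

H(P) = -[(1/4)·log₂(1/4) + (1/2)·log₂(1/2) + (1/4)·log₂(1/4)]
  = 0.5000 + 0.5000 + 0.5000
  = 1.5000 bits
H(Q) = -[(1/2)·log₂(1/2) + (1/2)·log₂(1/2)]
  = 0.5000 + 0.5000
  = 1.0000 bits
H(P,Q) = -[(1/4)·log₂(1/4) + (1/2)·log₂(1/2) + (1/4)·log₂(1/4)]
  = 0.5000 + 0.5000 + 0.5000
  = 1.5000 bits

I(P;Q) = H(P) + H(Q) - H(P,Q)
  = 1.5000 + 1.0000 - 1.5000
  = 1.0000 bits

Yes. I(P;Q) = 1.0000 bits, which is > 0.1 bits.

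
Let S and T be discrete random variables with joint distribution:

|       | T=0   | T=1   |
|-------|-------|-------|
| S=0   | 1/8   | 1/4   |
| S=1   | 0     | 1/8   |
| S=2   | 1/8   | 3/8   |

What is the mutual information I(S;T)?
Marginal P(S) (row sums):
  P(S=0) = 1/8 + 1/4 = 3/8
  P(S=1) = 0 + 1/8 = 1/8
  P(S=2) = 1/8 + 3/8 = 1/2
Marginal P(T) (column sums):
  P(T=0) = 1/8 + 0 + 1/8 = 1/4
  P(T=1) = 1/4 + 1/8 + 3/8 = 3/4

H(S) = -[(3/8)·log₂(3/8) + (1/8)·log₂(1/8) + (1/2)·log₂(1/2)]
  = 0.5306 + 0.3750 + 0.5000
  = 1.4056 bits
H(T) = -[(1/4)·log₂(1/4) + (3/4)·log₂(3/4)]
  = 0.5000 + 0.3113
  = 0.8113 bits
H(S,T) = -[(1/8)·log₂(1/8) + (1/4)·log₂(1/4) + (1/8)·log₂(1/8) + (1/8)·log₂(1/8) + (3/8)·log₂(3/8)]
  = 0.3750 + 0.5000 + 0.3750 + 0.3750 + 0.5306
  = 2.1556 bits

I(S;T) = H(S) + H(T) - H(S,T)
  = 1.4056 + 0.8113 - 2.1556
  = 0.0613 bits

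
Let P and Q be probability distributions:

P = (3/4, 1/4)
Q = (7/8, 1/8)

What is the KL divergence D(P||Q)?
D(P||Q) = Σ P(i) log₂(P(i)/Q(i))
  i=0: (3/4) × log₂((3/4)/(7/8)) = (3/4) × log₂(6/7) = -0.1668
  i=1: (1/4) × log₂((1/4)/(1/8)) = (1/4) × log₂(2) = 0.2500
D(P||Q) = -0.1668 + 0.2500
  = 0.0832 bits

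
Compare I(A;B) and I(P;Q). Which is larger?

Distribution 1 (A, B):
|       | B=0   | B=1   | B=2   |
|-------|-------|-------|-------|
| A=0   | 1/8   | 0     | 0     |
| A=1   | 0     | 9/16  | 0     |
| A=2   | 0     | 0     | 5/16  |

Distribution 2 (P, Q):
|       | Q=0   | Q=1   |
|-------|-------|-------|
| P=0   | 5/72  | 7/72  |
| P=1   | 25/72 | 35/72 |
Distribution 1 (A, B):
Marginal P(A) (row sums):
  P(A=0) = 1/8 + 0 + 0 = 1/8
  P(A=1) = 0 + 9/16 + 0 = 9/16
  P(A=2) = 0 + 0 + 5/16 = 5/16
Marginal P(B) (column sums):
  P(B=0) = 1/8 + 0 + 0 = 1/8
  P(B=1) = 0 + 9/16 + 0 = 9/16
  P(B=2) = 0 + 0 + 5/16 = 5/16

H(A) = -[(1/8)·log₂(1/8) + (9/16)·log₂(9/16) + (5/16)·log₂(5/16)]
  = 0.3750 + 0.4669 + 0.5244
  = 1.3663 bits
H(B) = -[(1/8)·log₂(1/8) + (9/16)·log₂(9/16) + (5/16)·log₂(5/16)]
  = 0.3750 + 0.4669 + 0.5244
  = 1.3663 bits
H(A,B) = -[(1/8)·log₂(1/8) + (9/16)·log₂(9/16) + (5/16)·log₂(5/16)]
  = 0.3750 + 0.4669 + 0.5244
  = 1.3663 bits

I(A;B) = H(A) + H(B) - H(A,B)
  = 1.3663 + 1.3663 - 1.3663
  = 1.3663 bits

Distribution 2 (P, Q):
Marginal P(P) (row sums):
  P(P=0) = 5/72 + 7/72 = 1/6
  P(P=1) = 25/72 + 35/72 = 5/6
Marginal P(Q) (column sums):
  P(Q=0) = 5/72 + 25/72 = 5/12
  P(Q=1) = 7/72 + 35/72 = 7/12

H(P) = -[(1/6)·log₂(1/6) + (5/6)·log₂(5/6)]
  = 0.4308 + 0.2192
  = 0.6500 bits
H(Q) = -[(5/12)·log₂(5/12) + (7/12)·log₂(7/12)]
  = 0.5263 + 0.4536
  = 0.9799 bits
H(P,Q) = -[(5/72)·log₂(5/72) + (7/72)·log₂(7/72) + (25/72)·log₂(25/72) + (35/72)·log₂(35/72)]
  = 0.2672 + 0.3269 + 0.5299 + 0.5059
  = 1.6299 bits

I(P;Q) = H(P) + H(Q) - H(P,Q)
  = 0.6500 + 0.9799 - 1.6299
  = 0.0000 bits

I(A;B) = 1.3663 bits > I(P;Q) = 0.0000 bits, so (A, B) has the higher mutual information (stronger dependence).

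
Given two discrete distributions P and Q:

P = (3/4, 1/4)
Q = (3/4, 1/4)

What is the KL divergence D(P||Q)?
D(P||Q) = Σ P(i) log₂(P(i)/Q(i))
  i=0: (3/4) × log₂((3/4)/(3/4)) = (3/4) × log₂(1) = 0.0000
  i=1: (1/4) × log₂((1/4)/(1/4)) = (1/4) × log₂(1) = 0.0000
D(P||Q) = 0.0000 + 0.0000
  = 0.0000 bits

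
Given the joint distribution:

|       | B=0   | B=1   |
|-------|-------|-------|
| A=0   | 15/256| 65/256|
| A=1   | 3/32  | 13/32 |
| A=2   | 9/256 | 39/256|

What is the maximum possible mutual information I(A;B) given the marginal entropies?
The upper bound on mutual information is I(A;B) ≤ min(H(A), H(B)).

Marginal P(A) (row sums):
  P(A=0) = 15/256 + 65/256 = 5/16
  P(A=1) = 3/32 + 13/32 = 1/2
  P(A=2) = 9/256 + 39/256 = 3/16
Marginal P(B) (column sums):
  P(B=0) = 15/256 + 3/32 + 9/256 = 3/16
  P(B=1) = 65/256 + 13/32 + 39/256 = 13/16

H(A) = -[(5/16)·log₂(5/16) + (1/2)·log₂(1/2) + (3/16)·log₂(3/16)]
  = 0.5244 + 0.5000 + 0.4528
  = 1.4772 bits
H(B) = -[(3/16)·log₂(3/16) + (13/16)·log₂(13/16)]
  = 0.4528 + 0.2434
  = 0.6962 bits

Maximum possible I(A;B) = min(1.4772, 0.6962) = 0.6962 bits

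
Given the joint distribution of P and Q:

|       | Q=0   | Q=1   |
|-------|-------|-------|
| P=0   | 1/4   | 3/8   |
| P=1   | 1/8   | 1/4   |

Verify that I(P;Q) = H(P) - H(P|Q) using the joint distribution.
Left side, from I(P;Q) = H(P) + H(Q) - H(P,Q):
Marginal P(P) (row sums):
  P(P=0) = 1/4 + 3/8 = 5/8
  P(P=1) = 1/8 + 1/4 = 3/8
Marginal P(Q) (column sums):
  P(Q=0) = 1/4 + 1/8 = 3/8
  P(Q=1) = 3/8 + 1/4 = 5/8

H(P) = -[(5/8)·log₂(5/8) + (3/8)·log₂(3/8)]
  = 0.4238 + 0.5306
  = 0.9544 bits
H(Q) = -[(3/8)·log₂(3/8) + (5/8)·log₂(5/8)]
  = 0.5306 + 0.4238
  = 0.9544 bits
H(P,Q) = -[(1/4)·log₂(1/4) + (3/8)·log₂(3/8) + (1/8)·log₂(1/8) + (1/4)·log₂(1/4)]
  = 0.5000 + 0.5306 + 0.3750 + 0.5000
  = 1.9056 bits

I(P;Q) = H(P) + H(Q) - H(P,Q)
  = 0.9544 + 0.9544 - 1.9056
  = 0.0032 bits

Right side, with H(P|Q) computed directly from the conditional probabilities:
H(P|Q) = -Σ P(P,Q)·log₂ P(P|Q), where P(P|Q) = P(P,Q) / P(Q)
  (P=0,Q=0): P(P|Q) = (1/4)/(3/8) = 2/3;  -(1/4)·log₂(2/3) = 0.1462
  (P=0,Q=1): P(P|Q) = (3/8)/(5/8) = 3/5;  -(3/8)·log₂(3/5) = 0.2764
  (P=1,Q=0): P(P|Q) = (1/8)/(3/8) = 1/3;  -(1/8)·log₂(1/3) = 0.1981
  (P=1,Q=1): P(P|Q) = (1/4)/(5/8) = 2/5;  -(1/4)·log₂(2/5) = 0.3305
H(P|Q) = 0.1462 + 0.2764 + 0.1981 + 0.3305
  = 0.9512 bits
H(P) - H(P|Q) = 0.9544 - 0.9512 = 0.0032 bits

Both sides equal 0.0032 bits, so I(P;Q) = H(P) - H(P|Q) ✓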